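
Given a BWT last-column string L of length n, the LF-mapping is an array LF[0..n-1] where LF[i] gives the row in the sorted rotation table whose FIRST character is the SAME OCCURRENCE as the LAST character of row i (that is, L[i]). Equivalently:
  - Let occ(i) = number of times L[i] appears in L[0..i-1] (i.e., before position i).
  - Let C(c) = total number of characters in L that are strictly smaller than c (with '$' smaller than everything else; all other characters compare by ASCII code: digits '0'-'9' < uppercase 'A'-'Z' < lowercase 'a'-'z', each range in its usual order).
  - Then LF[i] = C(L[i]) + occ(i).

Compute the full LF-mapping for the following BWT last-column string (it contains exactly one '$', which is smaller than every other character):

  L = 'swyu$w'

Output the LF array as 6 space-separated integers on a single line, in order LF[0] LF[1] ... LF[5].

Answer: 1 3 5 2 0 4

Derivation:
Char counts: '$':1, 's':1, 'u':1, 'w':2, 'y':1
C (first-col start): C('$')=0, C('s')=1, C('u')=2, C('w')=3, C('y')=5
L[0]='s': occ=0, LF[0]=C('s')+0=1+0=1
L[1]='w': occ=0, LF[1]=C('w')+0=3+0=3
L[2]='y': occ=0, LF[2]=C('y')+0=5+0=5
L[3]='u': occ=0, LF[3]=C('u')+0=2+0=2
L[4]='$': occ=0, LF[4]=C('$')+0=0+0=0
L[5]='w': occ=1, LF[5]=C('w')+1=3+1=4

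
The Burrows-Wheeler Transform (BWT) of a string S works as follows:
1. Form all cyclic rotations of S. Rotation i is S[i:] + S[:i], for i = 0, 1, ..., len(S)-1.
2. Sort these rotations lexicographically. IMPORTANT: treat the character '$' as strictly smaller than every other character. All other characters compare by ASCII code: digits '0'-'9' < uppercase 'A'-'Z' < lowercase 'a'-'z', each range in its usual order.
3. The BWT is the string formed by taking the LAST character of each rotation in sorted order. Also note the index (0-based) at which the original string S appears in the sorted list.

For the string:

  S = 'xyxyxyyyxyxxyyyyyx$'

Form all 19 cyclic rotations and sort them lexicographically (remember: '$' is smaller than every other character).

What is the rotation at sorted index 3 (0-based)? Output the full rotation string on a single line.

Answer: xyxxyyyyyx$xyxyxyyy

Derivation:
All 19 rotations (rotation i = S[i:]+S[:i]):
  rot[0] = xyxyxyyyxyxxyyyyyx$
  rot[1] = yxyxyyyxyxxyyyyyx$x
  rot[2] = xyxyyyxyxxyyyyyx$xy
  rot[3] = yxyyyxyxxyyyyyx$xyx
  rot[4] = xyyyxyxxyyyyyx$xyxy
  rot[5] = yyyxyxxyyyyyx$xyxyx
  rot[6] = yyxyxxyyyyyx$xyxyxy
  rot[7] = yxyxxyyyyyx$xyxyxyy
  rot[8] = xyxxyyyyyx$xyxyxyyy
  rot[9] = yxxyyyyyx$xyxyxyyyx
  rot[10] = xxyyyyyx$xyxyxyyyxy
  rot[11] = xyyyyyx$xyxyxyyyxyx
  rot[12] = yyyyyx$xyxyxyyyxyxx
  rot[13] = yyyyx$xyxyxyyyxyxxy
  rot[14] = yyyx$xyxyxyyyxyxxyy
  rot[15] = yyx$xyxyxyyyxyxxyyy
  rot[16] = yx$xyxyxyyyxyxxyyyy
  rot[17] = x$xyxyxyyyxyxxyyyyy
  rot[18] = $xyxyxyyyxyxxyyyyyx
Sorted (with $ < everything):
  sorted[0] = $xyxyxyyyxyxxyyyyyx
  sorted[1] = x$xyxyxyyyxyxxyyyyy
  sorted[2] = xxyyyyyx$xyxyxyyyxy
  sorted[3] = xyxxyyyyyx$xyxyxyyy
  sorted[4] = xyxyxyyyxyxxyyyyyx$
  sorted[5] = xyxyyyxyxxyyyyyx$xy
  sorted[6] = xyyyxyxxyyyyyx$xyxy
  sorted[7] = xyyyyyx$xyxyxyyyxyx
  sorted[8] = yx$xyxyxyyyxyxxyyyy
  sorted[9] = yxxyyyyyx$xyxyxyyyx
  sorted[10] = yxyxxyyyyyx$xyxyxyy
  sorted[11] = yxyxyyyxyxxyyyyyx$x
  sorted[12] = yxyyyxyxxyyyyyx$xyx
  sorted[13] = yyx$xyxyxyyyxyxxyyy
  sorted[14] = yyxyxxyyyyyx$xyxyxy
  sorted[15] = yyyx$xyxyxyyyxyxxyy
  sorted[16] = yyyxyxxyyyyyx$xyxyx
  sorted[17] = yyyyx$xyxyxyyyxyxxy
  sorted[18] = yyyyyx$xyxyxyyyxyxx
sorted[3] = xyxxyyyyyx$xyxyxyyy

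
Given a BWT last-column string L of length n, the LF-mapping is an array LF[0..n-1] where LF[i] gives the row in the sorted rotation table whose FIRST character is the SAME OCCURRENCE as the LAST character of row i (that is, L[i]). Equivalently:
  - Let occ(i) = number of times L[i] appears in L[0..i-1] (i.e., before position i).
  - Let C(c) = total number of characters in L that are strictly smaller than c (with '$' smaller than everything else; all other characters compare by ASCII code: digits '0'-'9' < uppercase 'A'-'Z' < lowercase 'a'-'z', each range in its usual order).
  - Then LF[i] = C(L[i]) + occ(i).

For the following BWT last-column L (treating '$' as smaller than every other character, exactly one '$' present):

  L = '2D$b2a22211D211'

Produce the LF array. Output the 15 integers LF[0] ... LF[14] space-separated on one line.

Answer: 5 11 0 14 6 13 7 8 9 1 2 12 10 3 4

Derivation:
Char counts: '$':1, '1':4, '2':6, 'D':2, 'a':1, 'b':1
C (first-col start): C('$')=0, C('1')=1, C('2')=5, C('D')=11, C('a')=13, C('b')=14
L[0]='2': occ=0, LF[0]=C('2')+0=5+0=5
L[1]='D': occ=0, LF[1]=C('D')+0=11+0=11
L[2]='$': occ=0, LF[2]=C('$')+0=0+0=0
L[3]='b': occ=0, LF[3]=C('b')+0=14+0=14
L[4]='2': occ=1, LF[4]=C('2')+1=5+1=6
L[5]='a': occ=0, LF[5]=C('a')+0=13+0=13
L[6]='2': occ=2, LF[6]=C('2')+2=5+2=7
L[7]='2': occ=3, LF[7]=C('2')+3=5+3=8
L[8]='2': occ=4, LF[8]=C('2')+4=5+4=9
L[9]='1': occ=0, LF[9]=C('1')+0=1+0=1
L[10]='1': occ=1, LF[10]=C('1')+1=1+1=2
L[11]='D': occ=1, LF[11]=C('D')+1=11+1=12
L[12]='2': occ=5, LF[12]=C('2')+5=5+5=10
L[13]='1': occ=2, LF[13]=C('1')+2=1+2=3
L[14]='1': occ=3, LF[14]=C('1')+3=1+3=4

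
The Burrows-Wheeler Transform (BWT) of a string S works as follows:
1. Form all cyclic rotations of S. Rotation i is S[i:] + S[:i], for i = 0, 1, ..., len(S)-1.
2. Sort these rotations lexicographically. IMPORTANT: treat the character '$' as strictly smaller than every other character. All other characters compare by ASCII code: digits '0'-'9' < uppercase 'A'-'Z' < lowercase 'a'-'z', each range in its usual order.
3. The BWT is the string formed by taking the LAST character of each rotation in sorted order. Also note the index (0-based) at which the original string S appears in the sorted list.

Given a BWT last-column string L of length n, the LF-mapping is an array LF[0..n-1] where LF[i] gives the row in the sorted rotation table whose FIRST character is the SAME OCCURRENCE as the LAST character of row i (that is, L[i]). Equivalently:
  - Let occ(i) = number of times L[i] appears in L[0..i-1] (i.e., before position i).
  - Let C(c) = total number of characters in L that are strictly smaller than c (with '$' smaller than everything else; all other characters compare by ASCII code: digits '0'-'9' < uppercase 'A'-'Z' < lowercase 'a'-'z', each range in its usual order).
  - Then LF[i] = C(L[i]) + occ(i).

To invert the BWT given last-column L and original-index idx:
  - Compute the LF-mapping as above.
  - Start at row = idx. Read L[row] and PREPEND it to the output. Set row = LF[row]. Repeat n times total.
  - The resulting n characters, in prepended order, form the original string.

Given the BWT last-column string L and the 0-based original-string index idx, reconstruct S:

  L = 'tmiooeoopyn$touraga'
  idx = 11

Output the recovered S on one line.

Answer: onomatopoeiayogurt$

Derivation:
LF mapping: 15 6 5 8 9 3 10 11 13 18 7 0 16 12 17 14 1 4 2
Walk LF starting at row 11, prepending L[row]:
  step 1: row=11, L[11]='$', prepend. Next row=LF[11]=0
  step 2: row=0, L[0]='t', prepend. Next row=LF[0]=15
  step 3: row=15, L[15]='r', prepend. Next row=LF[15]=14
  step 4: row=14, L[14]='u', prepend. Next row=LF[14]=17
  step 5: row=17, L[17]='g', prepend. Next row=LF[17]=4
  step 6: row=4, L[4]='o', prepend. Next row=LF[4]=9
  step 7: row=9, L[9]='y', prepend. Next row=LF[9]=18
  step 8: row=18, L[18]='a', prepend. Next row=LF[18]=2
  step 9: row=2, L[2]='i', prepend. Next row=LF[2]=5
  step 10: row=5, L[5]='e', prepend. Next row=LF[5]=3
  step 11: row=3, L[3]='o', prepend. Next row=LF[3]=8
  step 12: row=8, L[8]='p', prepend. Next row=LF[8]=13
  step 13: row=13, L[13]='o', prepend. Next row=LF[13]=12
  step 14: row=12, L[12]='t', prepend. Next row=LF[12]=16
  step 15: row=16, L[16]='a', prepend. Next row=LF[16]=1
  step 16: row=1, L[1]='m', prepend. Next row=LF[1]=6
  step 17: row=6, L[6]='o', prepend. Next row=LF[6]=10
  step 18: row=10, L[10]='n', prepend. Next row=LF[10]=7
  step 19: row=7, L[7]='o', prepend. Next row=LF[7]=11
Reversed output: onomatopoeiayogurt$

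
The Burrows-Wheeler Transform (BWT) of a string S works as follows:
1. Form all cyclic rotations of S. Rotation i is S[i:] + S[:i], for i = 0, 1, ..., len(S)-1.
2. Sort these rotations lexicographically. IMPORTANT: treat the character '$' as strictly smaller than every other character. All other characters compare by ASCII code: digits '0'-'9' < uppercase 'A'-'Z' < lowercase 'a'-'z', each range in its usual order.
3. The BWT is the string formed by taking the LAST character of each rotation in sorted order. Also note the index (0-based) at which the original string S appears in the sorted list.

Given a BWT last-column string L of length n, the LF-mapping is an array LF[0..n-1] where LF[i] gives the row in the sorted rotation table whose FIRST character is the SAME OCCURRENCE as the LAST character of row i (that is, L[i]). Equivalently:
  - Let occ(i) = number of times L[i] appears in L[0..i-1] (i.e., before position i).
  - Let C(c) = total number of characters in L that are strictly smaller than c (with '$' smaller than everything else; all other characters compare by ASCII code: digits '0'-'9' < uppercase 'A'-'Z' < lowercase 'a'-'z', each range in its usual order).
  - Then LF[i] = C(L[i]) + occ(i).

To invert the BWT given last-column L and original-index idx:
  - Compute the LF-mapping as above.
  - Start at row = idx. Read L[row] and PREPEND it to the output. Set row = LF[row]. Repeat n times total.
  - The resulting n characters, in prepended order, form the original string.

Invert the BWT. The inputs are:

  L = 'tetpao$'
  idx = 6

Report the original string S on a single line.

LF mapping: 5 2 6 4 1 3 0
Walk LF starting at row 6, prepending L[row]:
  step 1: row=6, L[6]='$', prepend. Next row=LF[6]=0
  step 2: row=0, L[0]='t', prepend. Next row=LF[0]=5
  step 3: row=5, L[5]='o', prepend. Next row=LF[5]=3
  step 4: row=3, L[3]='p', prepend. Next row=LF[3]=4
  step 5: row=4, L[4]='a', prepend. Next row=LF[4]=1
  step 6: row=1, L[1]='e', prepend. Next row=LF[1]=2
  step 7: row=2, L[2]='t', prepend. Next row=LF[2]=6
Reversed output: teapot$

Answer: teapot$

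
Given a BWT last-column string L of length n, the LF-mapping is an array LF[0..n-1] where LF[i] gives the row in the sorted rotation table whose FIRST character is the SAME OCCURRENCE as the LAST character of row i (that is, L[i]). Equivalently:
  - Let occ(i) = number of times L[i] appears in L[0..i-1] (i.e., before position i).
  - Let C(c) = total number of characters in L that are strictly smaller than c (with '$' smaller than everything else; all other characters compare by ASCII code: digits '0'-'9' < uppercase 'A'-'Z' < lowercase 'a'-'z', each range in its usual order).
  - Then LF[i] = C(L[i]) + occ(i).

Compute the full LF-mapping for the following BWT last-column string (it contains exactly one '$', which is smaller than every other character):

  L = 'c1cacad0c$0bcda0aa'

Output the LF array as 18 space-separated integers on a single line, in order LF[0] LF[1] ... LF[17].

Char counts: '$':1, '0':3, '1':1, 'a':5, 'b':1, 'c':5, 'd':2
C (first-col start): C('$')=0, C('0')=1, C('1')=4, C('a')=5, C('b')=10, C('c')=11, C('d')=16
L[0]='c': occ=0, LF[0]=C('c')+0=11+0=11
L[1]='1': occ=0, LF[1]=C('1')+0=4+0=4
L[2]='c': occ=1, LF[2]=C('c')+1=11+1=12
L[3]='a': occ=0, LF[3]=C('a')+0=5+0=5
L[4]='c': occ=2, LF[4]=C('c')+2=11+2=13
L[5]='a': occ=1, LF[5]=C('a')+1=5+1=6
L[6]='d': occ=0, LF[6]=C('d')+0=16+0=16
L[7]='0': occ=0, LF[7]=C('0')+0=1+0=1
L[8]='c': occ=3, LF[8]=C('c')+3=11+3=14
L[9]='$': occ=0, LF[9]=C('$')+0=0+0=0
L[10]='0': occ=1, LF[10]=C('0')+1=1+1=2
L[11]='b': occ=0, LF[11]=C('b')+0=10+0=10
L[12]='c': occ=4, LF[12]=C('c')+4=11+4=15
L[13]='d': occ=1, LF[13]=C('d')+1=16+1=17
L[14]='a': occ=2, LF[14]=C('a')+2=5+2=7
L[15]='0': occ=2, LF[15]=C('0')+2=1+2=3
L[16]='a': occ=3, LF[16]=C('a')+3=5+3=8
L[17]='a': occ=4, LF[17]=C('a')+4=5+4=9

Answer: 11 4 12 5 13 6 16 1 14 0 2 10 15 17 7 3 8 9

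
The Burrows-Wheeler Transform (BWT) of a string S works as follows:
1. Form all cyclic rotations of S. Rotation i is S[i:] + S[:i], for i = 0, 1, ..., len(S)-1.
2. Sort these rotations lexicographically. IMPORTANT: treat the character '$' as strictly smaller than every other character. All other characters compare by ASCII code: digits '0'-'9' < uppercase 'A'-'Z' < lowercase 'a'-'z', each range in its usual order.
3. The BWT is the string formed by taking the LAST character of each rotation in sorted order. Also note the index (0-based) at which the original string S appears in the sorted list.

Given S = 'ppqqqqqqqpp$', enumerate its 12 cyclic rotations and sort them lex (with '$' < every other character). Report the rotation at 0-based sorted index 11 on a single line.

All 12 rotations (rotation i = S[i:]+S[:i]):
  rot[0] = ppqqqqqqqpp$
  rot[1] = pqqqqqqqpp$p
  rot[2] = qqqqqqqpp$pp
  rot[3] = qqqqqqpp$ppq
  rot[4] = qqqqqpp$ppqq
  rot[5] = qqqqpp$ppqqq
  rot[6] = qqqpp$ppqqqq
  rot[7] = qqpp$ppqqqqq
  rot[8] = qpp$ppqqqqqq
  rot[9] = pp$ppqqqqqqq
  rot[10] = p$ppqqqqqqqp
  rot[11] = $ppqqqqqqqpp
Sorted (with $ < everything):
  sorted[0] = $ppqqqqqqqpp
  sorted[1] = p$ppqqqqqqqp
  sorted[2] = pp$ppqqqqqqq
  sorted[3] = ppqqqqqqqpp$
  sorted[4] = pqqqqqqqpp$p
  sorted[5] = qpp$ppqqqqqq
  sorted[6] = qqpp$ppqqqqq
  sorted[7] = qqqpp$ppqqqq
  sorted[8] = qqqqpp$ppqqq
  sorted[9] = qqqqqpp$ppqq
  sorted[10] = qqqqqqpp$ppq
  sorted[11] = qqqqqqqpp$pp
sorted[11] = qqqqqqqpp$pp

Answer: qqqqqqqpp$pp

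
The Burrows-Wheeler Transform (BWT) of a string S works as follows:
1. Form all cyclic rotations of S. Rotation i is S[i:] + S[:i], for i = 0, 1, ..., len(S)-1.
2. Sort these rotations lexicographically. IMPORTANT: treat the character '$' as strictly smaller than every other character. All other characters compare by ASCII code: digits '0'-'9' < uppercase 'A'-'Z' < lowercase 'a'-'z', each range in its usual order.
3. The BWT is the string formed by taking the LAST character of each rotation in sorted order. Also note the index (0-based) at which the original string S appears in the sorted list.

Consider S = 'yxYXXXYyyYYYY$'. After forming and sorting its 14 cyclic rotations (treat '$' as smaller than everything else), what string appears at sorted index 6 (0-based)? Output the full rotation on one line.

All 14 rotations (rotation i = S[i:]+S[:i]):
  rot[0] = yxYXXXYyyYYYY$
  rot[1] = xYXXXYyyYYYY$y
  rot[2] = YXXXYyyYYYY$yx
  rot[3] = XXXYyyYYYY$yxY
  rot[4] = XXYyyYYYY$yxYX
  rot[5] = XYyyYYYY$yxYXX
  rot[6] = YyyYYYY$yxYXXX
  rot[7] = yyYYYY$yxYXXXY
  rot[8] = yYYYY$yxYXXXYy
  rot[9] = YYYY$yxYXXXYyy
  rot[10] = YYY$yxYXXXYyyY
  rot[11] = YY$yxYXXXYyyYY
  rot[12] = Y$yxYXXXYyyYYY
  rot[13] = $yxYXXXYyyYYYY
Sorted (with $ < everything):
  sorted[0] = $yxYXXXYyyYYYY
  sorted[1] = XXXYyyYYYY$yxY
  sorted[2] = XXYyyYYYY$yxYX
  sorted[3] = XYyyYYYY$yxYXX
  sorted[4] = Y$yxYXXXYyyYYY
  sorted[5] = YXXXYyyYYYY$yx
  sorted[6] = YY$yxYXXXYyyYY
  sorted[7] = YYY$yxYXXXYyyY
  sorted[8] = YYYY$yxYXXXYyy
  sorted[9] = YyyYYYY$yxYXXX
  sorted[10] = xYXXXYyyYYYY$y
  sorted[11] = yYYYY$yxYXXXYy
  sorted[12] = yxYXXXYyyYYYY$
  sorted[13] = yyYYYY$yxYXXXY
sorted[6] = YY$yxYXXXYyyYY

Answer: YY$yxYXXXYyyYY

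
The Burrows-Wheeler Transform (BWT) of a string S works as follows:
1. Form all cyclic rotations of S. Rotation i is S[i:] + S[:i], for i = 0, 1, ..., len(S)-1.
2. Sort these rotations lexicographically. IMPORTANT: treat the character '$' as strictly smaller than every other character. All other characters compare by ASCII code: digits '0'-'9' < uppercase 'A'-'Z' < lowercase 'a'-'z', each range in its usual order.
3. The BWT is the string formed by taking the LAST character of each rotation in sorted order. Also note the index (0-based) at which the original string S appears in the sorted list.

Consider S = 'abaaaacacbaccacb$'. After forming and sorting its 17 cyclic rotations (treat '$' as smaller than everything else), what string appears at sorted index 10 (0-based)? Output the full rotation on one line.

Answer: baaaacacbaccacb$a

Derivation:
All 17 rotations (rotation i = S[i:]+S[:i]):
  rot[0] = abaaaacacbaccacb$
  rot[1] = baaaacacbaccacb$a
  rot[2] = aaaacacbaccacb$ab
  rot[3] = aaacacbaccacb$aba
  rot[4] = aacacbaccacb$abaa
  rot[5] = acacbaccacb$abaaa
  rot[6] = cacbaccacb$abaaaa
  rot[7] = acbaccacb$abaaaac
  rot[8] = cbaccacb$abaaaaca
  rot[9] = baccacb$abaaaacac
  rot[10] = accacb$abaaaacacb
  rot[11] = ccacb$abaaaacacba
  rot[12] = cacb$abaaaacacbac
  rot[13] = acb$abaaaacacbacc
  rot[14] = cb$abaaaacacbacca
  rot[15] = b$abaaaacacbaccac
  rot[16] = $abaaaacacbaccacb
Sorted (with $ < everything):
  sorted[0] = $abaaaacacbaccacb
  sorted[1] = aaaacacbaccacb$ab
  sorted[2] = aaacacbaccacb$aba
  sorted[3] = aacacbaccacb$abaa
  sorted[4] = abaaaacacbaccacb$
  sorted[5] = acacbaccacb$abaaa
  sorted[6] = acb$abaaaacacbacc
  sorted[7] = acbaccacb$abaaaac
  sorted[8] = accacb$abaaaacacb
  sorted[9] = b$abaaaacacbaccac
  sorted[10] = baaaacacbaccacb$a
  sorted[11] = baccacb$abaaaacac
  sorted[12] = cacb$abaaaacacbac
  sorted[13] = cacbaccacb$abaaaa
  sorted[14] = cb$abaaaacacbacca
  sorted[15] = cbaccacb$abaaaaca
  sorted[16] = ccacb$abaaaacacba
sorted[10] = baaaacacbaccacb$a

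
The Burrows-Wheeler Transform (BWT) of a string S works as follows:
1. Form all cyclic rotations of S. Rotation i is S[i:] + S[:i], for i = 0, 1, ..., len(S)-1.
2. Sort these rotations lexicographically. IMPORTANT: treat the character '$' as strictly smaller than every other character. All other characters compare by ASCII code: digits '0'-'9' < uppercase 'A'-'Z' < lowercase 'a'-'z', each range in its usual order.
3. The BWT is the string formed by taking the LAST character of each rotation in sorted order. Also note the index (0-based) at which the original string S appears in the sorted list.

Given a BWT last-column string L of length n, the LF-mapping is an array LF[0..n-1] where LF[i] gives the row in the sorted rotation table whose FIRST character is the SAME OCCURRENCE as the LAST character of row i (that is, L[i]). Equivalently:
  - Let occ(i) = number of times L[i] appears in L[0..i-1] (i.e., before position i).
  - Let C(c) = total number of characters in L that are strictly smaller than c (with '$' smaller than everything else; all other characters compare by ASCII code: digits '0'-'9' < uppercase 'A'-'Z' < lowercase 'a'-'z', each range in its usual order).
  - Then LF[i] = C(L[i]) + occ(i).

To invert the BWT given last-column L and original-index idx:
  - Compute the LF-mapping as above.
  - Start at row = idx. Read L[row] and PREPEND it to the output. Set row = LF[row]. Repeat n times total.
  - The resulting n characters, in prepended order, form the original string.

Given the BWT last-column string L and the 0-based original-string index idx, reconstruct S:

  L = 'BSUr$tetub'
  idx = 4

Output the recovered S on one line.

LF mapping: 1 2 3 6 0 7 5 8 9 4
Walk LF starting at row 4, prepending L[row]:
  step 1: row=4, L[4]='$', prepend. Next row=LF[4]=0
  step 2: row=0, L[0]='B', prepend. Next row=LF[0]=1
  step 3: row=1, L[1]='S', prepend. Next row=LF[1]=2
  step 4: row=2, L[2]='U', prepend. Next row=LF[2]=3
  step 5: row=3, L[3]='r', prepend. Next row=LF[3]=6
  step 6: row=6, L[6]='e', prepend. Next row=LF[6]=5
  step 7: row=5, L[5]='t', prepend. Next row=LF[5]=7
  step 8: row=7, L[7]='t', prepend. Next row=LF[7]=8
  step 9: row=8, L[8]='u', prepend. Next row=LF[8]=9
  step 10: row=9, L[9]='b', prepend. Next row=LF[9]=4
Reversed output: butterUSB$

Answer: butterUSB$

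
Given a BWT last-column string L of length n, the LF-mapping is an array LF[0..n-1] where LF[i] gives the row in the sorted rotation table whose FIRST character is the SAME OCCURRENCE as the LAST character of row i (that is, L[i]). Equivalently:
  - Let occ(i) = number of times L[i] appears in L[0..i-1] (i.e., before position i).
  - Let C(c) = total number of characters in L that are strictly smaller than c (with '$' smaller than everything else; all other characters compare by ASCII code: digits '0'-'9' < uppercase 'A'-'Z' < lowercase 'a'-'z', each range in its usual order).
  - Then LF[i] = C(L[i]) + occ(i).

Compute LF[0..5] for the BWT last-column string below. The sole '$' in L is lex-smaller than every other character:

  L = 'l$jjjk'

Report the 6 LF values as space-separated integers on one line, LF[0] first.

Char counts: '$':1, 'j':3, 'k':1, 'l':1
C (first-col start): C('$')=0, C('j')=1, C('k')=4, C('l')=5
L[0]='l': occ=0, LF[0]=C('l')+0=5+0=5
L[1]='$': occ=0, LF[1]=C('$')+0=0+0=0
L[2]='j': occ=0, LF[2]=C('j')+0=1+0=1
L[3]='j': occ=1, LF[3]=C('j')+1=1+1=2
L[4]='j': occ=2, LF[4]=C('j')+2=1+2=3
L[5]='k': occ=0, LF[5]=C('k')+0=4+0=4

Answer: 5 0 1 2 3 4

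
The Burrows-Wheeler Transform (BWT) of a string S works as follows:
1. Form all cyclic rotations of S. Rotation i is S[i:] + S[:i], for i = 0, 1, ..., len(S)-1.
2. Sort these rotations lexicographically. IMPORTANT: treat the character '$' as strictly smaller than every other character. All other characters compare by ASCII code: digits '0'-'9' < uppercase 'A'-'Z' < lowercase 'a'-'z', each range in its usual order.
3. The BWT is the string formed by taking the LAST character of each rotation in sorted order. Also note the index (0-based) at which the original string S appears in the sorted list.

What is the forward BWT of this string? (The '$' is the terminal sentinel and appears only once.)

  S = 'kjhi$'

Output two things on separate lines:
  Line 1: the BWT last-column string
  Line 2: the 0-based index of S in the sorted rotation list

All 5 rotations (rotation i = S[i:]+S[:i]):
  rot[0] = kjhi$
  rot[1] = jhi$k
  rot[2] = hi$kj
  rot[3] = i$kjh
  rot[4] = $kjhi
Sorted (with $ < everything):
  sorted[0] = $kjhi  (last char: 'i')
  sorted[1] = hi$kj  (last char: 'j')
  sorted[2] = i$kjh  (last char: 'h')
  sorted[3] = jhi$k  (last char: 'k')
  sorted[4] = kjhi$  (last char: '$')
Last column: ijhk$
Original string S is at sorted index 4

Answer: ijhk$
4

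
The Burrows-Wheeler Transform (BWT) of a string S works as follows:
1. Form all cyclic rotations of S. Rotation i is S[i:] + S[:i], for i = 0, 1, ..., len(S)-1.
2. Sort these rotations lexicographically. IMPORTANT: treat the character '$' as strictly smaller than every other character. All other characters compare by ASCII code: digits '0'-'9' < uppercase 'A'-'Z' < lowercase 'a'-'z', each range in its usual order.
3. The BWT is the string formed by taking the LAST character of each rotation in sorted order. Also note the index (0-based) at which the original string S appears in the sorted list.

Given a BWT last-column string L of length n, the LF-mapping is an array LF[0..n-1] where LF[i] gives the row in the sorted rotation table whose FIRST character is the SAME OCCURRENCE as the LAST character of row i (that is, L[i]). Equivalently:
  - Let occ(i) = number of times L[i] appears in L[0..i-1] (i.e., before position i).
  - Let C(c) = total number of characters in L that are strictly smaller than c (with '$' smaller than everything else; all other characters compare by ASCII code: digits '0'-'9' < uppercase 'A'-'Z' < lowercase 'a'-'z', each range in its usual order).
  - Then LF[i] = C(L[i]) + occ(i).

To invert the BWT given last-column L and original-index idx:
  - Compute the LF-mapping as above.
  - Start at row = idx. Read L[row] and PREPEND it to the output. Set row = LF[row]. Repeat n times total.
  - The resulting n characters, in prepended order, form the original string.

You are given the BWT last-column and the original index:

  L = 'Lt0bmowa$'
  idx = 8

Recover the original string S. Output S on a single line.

LF mapping: 2 7 1 4 5 6 8 3 0
Walk LF starting at row 8, prepending L[row]:
  step 1: row=8, L[8]='$', prepend. Next row=LF[8]=0
  step 2: row=0, L[0]='L', prepend. Next row=LF[0]=2
  step 3: row=2, L[2]='0', prepend. Next row=LF[2]=1
  step 4: row=1, L[1]='t', prepend. Next row=LF[1]=7
  step 5: row=7, L[7]='a', prepend. Next row=LF[7]=3
  step 6: row=3, L[3]='b', prepend. Next row=LF[3]=4
  step 7: row=4, L[4]='m', prepend. Next row=LF[4]=5
  step 8: row=5, L[5]='o', prepend. Next row=LF[5]=6
  step 9: row=6, L[6]='w', prepend. Next row=LF[6]=8
Reversed output: wombat0L$

Answer: wombat0L$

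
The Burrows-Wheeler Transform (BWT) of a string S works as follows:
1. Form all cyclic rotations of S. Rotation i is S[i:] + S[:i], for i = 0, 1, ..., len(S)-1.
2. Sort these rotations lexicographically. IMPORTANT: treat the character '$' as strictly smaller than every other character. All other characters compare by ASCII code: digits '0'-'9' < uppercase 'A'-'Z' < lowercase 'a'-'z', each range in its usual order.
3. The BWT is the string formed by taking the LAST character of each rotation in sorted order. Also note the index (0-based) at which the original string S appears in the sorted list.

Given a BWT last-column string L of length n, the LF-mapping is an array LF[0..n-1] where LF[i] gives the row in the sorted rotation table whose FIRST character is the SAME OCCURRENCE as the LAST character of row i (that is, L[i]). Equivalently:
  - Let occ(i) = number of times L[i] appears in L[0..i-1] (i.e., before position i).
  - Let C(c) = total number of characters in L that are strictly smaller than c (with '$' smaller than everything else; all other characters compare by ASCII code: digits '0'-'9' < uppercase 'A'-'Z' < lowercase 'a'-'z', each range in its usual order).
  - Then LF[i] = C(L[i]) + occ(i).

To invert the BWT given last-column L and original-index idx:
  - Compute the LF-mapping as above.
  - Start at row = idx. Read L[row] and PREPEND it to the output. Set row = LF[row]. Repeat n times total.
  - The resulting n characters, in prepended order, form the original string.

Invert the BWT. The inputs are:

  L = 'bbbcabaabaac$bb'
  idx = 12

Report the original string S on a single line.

LF mapping: 6 7 8 13 1 9 2 3 10 4 5 14 0 11 12
Walk LF starting at row 12, prepending L[row]:
  step 1: row=12, L[12]='$', prepend. Next row=LF[12]=0
  step 2: row=0, L[0]='b', prepend. Next row=LF[0]=6
  step 3: row=6, L[6]='a', prepend. Next row=LF[6]=2
  step 4: row=2, L[2]='b', prepend. Next row=LF[2]=8
  step 5: row=8, L[8]='b', prepend. Next row=LF[8]=10
  step 6: row=10, L[10]='a', prepend. Next row=LF[10]=5
  step 7: row=5, L[5]='b', prepend. Next row=LF[5]=9
  step 8: row=9, L[9]='a', prepend. Next row=LF[9]=4
  step 9: row=4, L[4]='a', prepend. Next row=LF[4]=1
  step 10: row=1, L[1]='b', prepend. Next row=LF[1]=7
  step 11: row=7, L[7]='a', prepend. Next row=LF[7]=3
  step 12: row=3, L[3]='c', prepend. Next row=LF[3]=13
  step 13: row=13, L[13]='b', prepend. Next row=LF[13]=11
  step 14: row=11, L[11]='c', prepend. Next row=LF[11]=14
  step 15: row=14, L[14]='b', prepend. Next row=LF[14]=12
Reversed output: bcbcabaababbab$

Answer: bcbcabaababbab$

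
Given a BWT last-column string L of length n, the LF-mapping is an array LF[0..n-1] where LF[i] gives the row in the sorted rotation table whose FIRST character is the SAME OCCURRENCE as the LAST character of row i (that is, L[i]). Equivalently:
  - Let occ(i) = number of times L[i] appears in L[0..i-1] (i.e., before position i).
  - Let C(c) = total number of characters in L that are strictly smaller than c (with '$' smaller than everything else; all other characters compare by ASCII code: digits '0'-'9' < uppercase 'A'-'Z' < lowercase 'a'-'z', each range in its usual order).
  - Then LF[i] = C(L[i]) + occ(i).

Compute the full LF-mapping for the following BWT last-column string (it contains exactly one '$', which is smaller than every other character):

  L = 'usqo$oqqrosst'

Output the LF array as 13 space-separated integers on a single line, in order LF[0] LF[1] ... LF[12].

Answer: 12 8 4 1 0 2 5 6 7 3 9 10 11

Derivation:
Char counts: '$':1, 'o':3, 'q':3, 'r':1, 's':3, 't':1, 'u':1
C (first-col start): C('$')=0, C('o')=1, C('q')=4, C('r')=7, C('s')=8, C('t')=11, C('u')=12
L[0]='u': occ=0, LF[0]=C('u')+0=12+0=12
L[1]='s': occ=0, LF[1]=C('s')+0=8+0=8
L[2]='q': occ=0, LF[2]=C('q')+0=4+0=4
L[3]='o': occ=0, LF[3]=C('o')+0=1+0=1
L[4]='$': occ=0, LF[4]=C('$')+0=0+0=0
L[5]='o': occ=1, LF[5]=C('o')+1=1+1=2
L[6]='q': occ=1, LF[6]=C('q')+1=4+1=5
L[7]='q': occ=2, LF[7]=C('q')+2=4+2=6
L[8]='r': occ=0, LF[8]=C('r')+0=7+0=7
L[9]='o': occ=2, LF[9]=C('o')+2=1+2=3
L[10]='s': occ=1, LF[10]=C('s')+1=8+1=9
L[11]='s': occ=2, LF[11]=C('s')+2=8+2=10
L[12]='t': occ=0, LF[12]=C('t')+0=11+0=11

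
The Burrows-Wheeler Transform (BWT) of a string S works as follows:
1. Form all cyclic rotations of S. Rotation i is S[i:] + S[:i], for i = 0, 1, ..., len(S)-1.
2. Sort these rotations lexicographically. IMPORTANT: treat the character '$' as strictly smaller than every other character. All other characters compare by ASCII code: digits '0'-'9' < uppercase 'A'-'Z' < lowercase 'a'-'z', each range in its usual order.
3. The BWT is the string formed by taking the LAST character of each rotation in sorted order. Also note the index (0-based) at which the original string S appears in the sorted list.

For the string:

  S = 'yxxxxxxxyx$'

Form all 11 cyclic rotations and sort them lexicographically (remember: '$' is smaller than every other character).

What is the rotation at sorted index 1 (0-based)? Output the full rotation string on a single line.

Answer: x$yxxxxxxxy

Derivation:
All 11 rotations (rotation i = S[i:]+S[:i]):
  rot[0] = yxxxxxxxyx$
  rot[1] = xxxxxxxyx$y
  rot[2] = xxxxxxyx$yx
  rot[3] = xxxxxyx$yxx
  rot[4] = xxxxyx$yxxx
  rot[5] = xxxyx$yxxxx
  rot[6] = xxyx$yxxxxx
  rot[7] = xyx$yxxxxxx
  rot[8] = yx$yxxxxxxx
  rot[9] = x$yxxxxxxxy
  rot[10] = $yxxxxxxxyx
Sorted (with $ < everything):
  sorted[0] = $yxxxxxxxyx
  sorted[1] = x$yxxxxxxxy
  sorted[2] = xxxxxxxyx$y
  sorted[3] = xxxxxxyx$yx
  sorted[4] = xxxxxyx$yxx
  sorted[5] = xxxxyx$yxxx
  sorted[6] = xxxyx$yxxxx
  sorted[7] = xxyx$yxxxxx
  sorted[8] = xyx$yxxxxxx
  sorted[9] = yx$yxxxxxxx
  sorted[10] = yxxxxxxxyx$
sorted[1] = x$yxxxxxxxy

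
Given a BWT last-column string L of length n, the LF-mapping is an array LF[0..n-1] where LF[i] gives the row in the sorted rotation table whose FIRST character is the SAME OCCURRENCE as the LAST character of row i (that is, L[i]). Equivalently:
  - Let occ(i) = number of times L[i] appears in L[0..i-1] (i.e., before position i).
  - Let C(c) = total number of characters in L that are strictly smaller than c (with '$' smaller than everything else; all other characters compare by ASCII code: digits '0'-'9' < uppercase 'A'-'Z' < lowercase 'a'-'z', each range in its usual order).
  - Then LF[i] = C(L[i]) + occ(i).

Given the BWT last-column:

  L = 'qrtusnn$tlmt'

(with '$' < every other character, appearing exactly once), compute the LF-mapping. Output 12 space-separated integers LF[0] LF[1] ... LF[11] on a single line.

Char counts: '$':1, 'l':1, 'm':1, 'n':2, 'q':1, 'r':1, 's':1, 't':3, 'u':1
C (first-col start): C('$')=0, C('l')=1, C('m')=2, C('n')=3, C('q')=5, C('r')=6, C('s')=7, C('t')=8, C('u')=11
L[0]='q': occ=0, LF[0]=C('q')+0=5+0=5
L[1]='r': occ=0, LF[1]=C('r')+0=6+0=6
L[2]='t': occ=0, LF[2]=C('t')+0=8+0=8
L[3]='u': occ=0, LF[3]=C('u')+0=11+0=11
L[4]='s': occ=0, LF[4]=C('s')+0=7+0=7
L[5]='n': occ=0, LF[5]=C('n')+0=3+0=3
L[6]='n': occ=1, LF[6]=C('n')+1=3+1=4
L[7]='$': occ=0, LF[7]=C('$')+0=0+0=0
L[8]='t': occ=1, LF[8]=C('t')+1=8+1=9
L[9]='l': occ=0, LF[9]=C('l')+0=1+0=1
L[10]='m': occ=0, LF[10]=C('m')+0=2+0=2
L[11]='t': occ=2, LF[11]=C('t')+2=8+2=10

Answer: 5 6 8 11 7 3 4 0 9 1 2 10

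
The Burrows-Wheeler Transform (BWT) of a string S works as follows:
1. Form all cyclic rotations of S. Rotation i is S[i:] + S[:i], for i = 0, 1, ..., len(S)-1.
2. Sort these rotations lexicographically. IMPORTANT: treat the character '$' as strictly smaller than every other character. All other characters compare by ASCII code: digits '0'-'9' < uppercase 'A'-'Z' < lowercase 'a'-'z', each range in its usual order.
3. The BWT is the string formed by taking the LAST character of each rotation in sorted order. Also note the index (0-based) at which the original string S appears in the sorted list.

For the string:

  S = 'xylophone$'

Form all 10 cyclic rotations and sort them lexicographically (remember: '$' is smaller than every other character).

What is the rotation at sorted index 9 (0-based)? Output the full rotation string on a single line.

All 10 rotations (rotation i = S[i:]+S[:i]):
  rot[0] = xylophone$
  rot[1] = ylophone$x
  rot[2] = lophone$xy
  rot[3] = ophone$xyl
  rot[4] = phone$xylo
  rot[5] = hone$xylop
  rot[6] = one$xyloph
  rot[7] = ne$xylopho
  rot[8] = e$xylophon
  rot[9] = $xylophone
Sorted (with $ < everything):
  sorted[0] = $xylophone
  sorted[1] = e$xylophon
  sorted[2] = hone$xylop
  sorted[3] = lophone$xy
  sorted[4] = ne$xylopho
  sorted[5] = one$xyloph
  sorted[6] = ophone$xyl
  sorted[7] = phone$xylo
  sorted[8] = xylophone$
  sorted[9] = ylophone$x
sorted[9] = ylophone$x

Answer: ylophone$x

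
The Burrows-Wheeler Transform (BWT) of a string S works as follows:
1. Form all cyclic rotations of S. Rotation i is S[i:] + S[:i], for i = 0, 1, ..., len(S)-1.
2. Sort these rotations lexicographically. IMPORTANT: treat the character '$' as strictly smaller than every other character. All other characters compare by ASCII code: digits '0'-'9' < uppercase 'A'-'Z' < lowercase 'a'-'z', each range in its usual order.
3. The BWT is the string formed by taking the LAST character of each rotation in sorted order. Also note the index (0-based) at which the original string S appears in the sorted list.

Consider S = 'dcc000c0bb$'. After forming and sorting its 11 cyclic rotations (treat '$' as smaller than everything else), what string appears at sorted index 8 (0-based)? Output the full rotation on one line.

Answer: c0bb$dcc000

Derivation:
All 11 rotations (rotation i = S[i:]+S[:i]):
  rot[0] = dcc000c0bb$
  rot[1] = cc000c0bb$d
  rot[2] = c000c0bb$dc
  rot[3] = 000c0bb$dcc
  rot[4] = 00c0bb$dcc0
  rot[5] = 0c0bb$dcc00
  rot[6] = c0bb$dcc000
  rot[7] = 0bb$dcc000c
  rot[8] = bb$dcc000c0
  rot[9] = b$dcc000c0b
  rot[10] = $dcc000c0bb
Sorted (with $ < everything):
  sorted[0] = $dcc000c0bb
  sorted[1] = 000c0bb$dcc
  sorted[2] = 00c0bb$dcc0
  sorted[3] = 0bb$dcc000c
  sorted[4] = 0c0bb$dcc00
  sorted[5] = b$dcc000c0b
  sorted[6] = bb$dcc000c0
  sorted[7] = c000c0bb$dc
  sorted[8] = c0bb$dcc000
  sorted[9] = cc000c0bb$d
  sorted[10] = dcc000c0bb$
sorted[8] = c0bb$dcc000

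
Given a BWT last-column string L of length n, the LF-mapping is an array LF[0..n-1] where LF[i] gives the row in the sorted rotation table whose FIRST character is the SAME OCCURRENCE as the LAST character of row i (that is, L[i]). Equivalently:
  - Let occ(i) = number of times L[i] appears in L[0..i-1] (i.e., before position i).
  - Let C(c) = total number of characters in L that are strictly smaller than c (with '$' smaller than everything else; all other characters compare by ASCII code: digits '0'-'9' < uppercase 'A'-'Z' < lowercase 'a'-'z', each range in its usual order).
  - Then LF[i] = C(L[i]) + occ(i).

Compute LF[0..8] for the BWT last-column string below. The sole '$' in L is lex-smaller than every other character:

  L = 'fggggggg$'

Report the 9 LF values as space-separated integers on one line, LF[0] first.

Answer: 1 2 3 4 5 6 7 8 0

Derivation:
Char counts: '$':1, 'f':1, 'g':7
C (first-col start): C('$')=0, C('f')=1, C('g')=2
L[0]='f': occ=0, LF[0]=C('f')+0=1+0=1
L[1]='g': occ=0, LF[1]=C('g')+0=2+0=2
L[2]='g': occ=1, LF[2]=C('g')+1=2+1=3
L[3]='g': occ=2, LF[3]=C('g')+2=2+2=4
L[4]='g': occ=3, LF[4]=C('g')+3=2+3=5
L[5]='g': occ=4, LF[5]=C('g')+4=2+4=6
L[6]='g': occ=5, LF[6]=C('g')+5=2+5=7
L[7]='g': occ=6, LF[7]=C('g')+6=2+6=8
L[8]='$': occ=0, LF[8]=C('$')+0=0+0=0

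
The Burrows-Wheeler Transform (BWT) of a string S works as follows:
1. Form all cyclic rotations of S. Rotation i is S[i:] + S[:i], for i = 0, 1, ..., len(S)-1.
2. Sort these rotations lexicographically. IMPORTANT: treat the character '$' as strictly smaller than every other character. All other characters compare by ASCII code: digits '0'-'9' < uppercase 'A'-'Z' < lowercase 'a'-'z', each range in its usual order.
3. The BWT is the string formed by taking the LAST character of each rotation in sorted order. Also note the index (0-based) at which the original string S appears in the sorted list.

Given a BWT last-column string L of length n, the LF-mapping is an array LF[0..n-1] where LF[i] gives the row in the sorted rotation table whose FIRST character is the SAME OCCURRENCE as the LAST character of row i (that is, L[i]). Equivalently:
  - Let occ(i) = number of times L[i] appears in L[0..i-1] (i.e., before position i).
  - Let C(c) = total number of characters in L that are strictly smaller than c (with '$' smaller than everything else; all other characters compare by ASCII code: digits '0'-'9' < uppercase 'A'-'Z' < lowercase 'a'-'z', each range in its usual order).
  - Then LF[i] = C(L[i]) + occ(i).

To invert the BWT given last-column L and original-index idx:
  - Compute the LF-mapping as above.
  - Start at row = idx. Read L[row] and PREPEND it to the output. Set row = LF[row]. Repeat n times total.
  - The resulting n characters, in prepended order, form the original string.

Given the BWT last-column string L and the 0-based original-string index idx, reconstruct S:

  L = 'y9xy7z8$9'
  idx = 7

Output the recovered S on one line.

LF mapping: 6 3 5 7 1 8 2 0 4
Walk LF starting at row 7, prepending L[row]:
  step 1: row=7, L[7]='$', prepend. Next row=LF[7]=0
  step 2: row=0, L[0]='y', prepend. Next row=LF[0]=6
  step 3: row=6, L[6]='8', prepend. Next row=LF[6]=2
  step 4: row=2, L[2]='x', prepend. Next row=LF[2]=5
  step 5: row=5, L[5]='z', prepend. Next row=LF[5]=8
  step 6: row=8, L[8]='9', prepend. Next row=LF[8]=4
  step 7: row=4, L[4]='7', prepend. Next row=LF[4]=1
  step 8: row=1, L[1]='9', prepend. Next row=LF[1]=3
  step 9: row=3, L[3]='y', prepend. Next row=LF[3]=7
Reversed output: y979zx8y$

Answer: y979zx8y$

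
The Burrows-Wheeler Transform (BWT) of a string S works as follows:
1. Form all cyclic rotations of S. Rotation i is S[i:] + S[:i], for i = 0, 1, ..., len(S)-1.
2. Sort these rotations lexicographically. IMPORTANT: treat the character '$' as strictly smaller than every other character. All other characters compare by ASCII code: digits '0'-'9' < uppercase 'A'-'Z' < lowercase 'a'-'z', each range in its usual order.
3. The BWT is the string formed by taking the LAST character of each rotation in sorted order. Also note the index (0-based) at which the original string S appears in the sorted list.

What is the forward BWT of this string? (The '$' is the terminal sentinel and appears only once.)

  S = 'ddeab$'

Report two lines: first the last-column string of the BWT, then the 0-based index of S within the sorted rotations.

Answer: bea$dd
3

Derivation:
All 6 rotations (rotation i = S[i:]+S[:i]):
  rot[0] = ddeab$
  rot[1] = deab$d
  rot[2] = eab$dd
  rot[3] = ab$dde
  rot[4] = b$ddea
  rot[5] = $ddeab
Sorted (with $ < everything):
  sorted[0] = $ddeab  (last char: 'b')
  sorted[1] = ab$dde  (last char: 'e')
  sorted[2] = b$ddea  (last char: 'a')
  sorted[3] = ddeab$  (last char: '$')
  sorted[4] = deab$d  (last char: 'd')
  sorted[5] = eab$dd  (last char: 'd')
Last column: bea$dd
Original string S is at sorted index 3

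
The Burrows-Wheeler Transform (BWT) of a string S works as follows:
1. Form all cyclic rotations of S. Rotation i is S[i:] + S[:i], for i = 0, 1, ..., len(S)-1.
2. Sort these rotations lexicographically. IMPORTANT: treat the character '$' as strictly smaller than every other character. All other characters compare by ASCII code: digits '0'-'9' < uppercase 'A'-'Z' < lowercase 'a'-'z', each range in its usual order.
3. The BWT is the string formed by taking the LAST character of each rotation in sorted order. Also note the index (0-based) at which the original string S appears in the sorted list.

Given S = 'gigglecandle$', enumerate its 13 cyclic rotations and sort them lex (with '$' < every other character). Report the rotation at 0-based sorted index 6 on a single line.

Answer: gglecandle$gi

Derivation:
All 13 rotations (rotation i = S[i:]+S[:i]):
  rot[0] = gigglecandle$
  rot[1] = igglecandle$g
  rot[2] = gglecandle$gi
  rot[3] = glecandle$gig
  rot[4] = lecandle$gigg
  rot[5] = ecandle$giggl
  rot[6] = candle$giggle
  rot[7] = andle$gigglec
  rot[8] = ndle$giggleca
  rot[9] = dle$gigglecan
  rot[10] = le$gigglecand
  rot[11] = e$gigglecandl
  rot[12] = $gigglecandle
Sorted (with $ < everything):
  sorted[0] = $gigglecandle
  sorted[1] = andle$gigglec
  sorted[2] = candle$giggle
  sorted[3] = dle$gigglecan
  sorted[4] = e$gigglecandl
  sorted[5] = ecandle$giggl
  sorted[6] = gglecandle$gi
  sorted[7] = gigglecandle$
  sorted[8] = glecandle$gig
  sorted[9] = igglecandle$g
  sorted[10] = le$gigglecand
  sorted[11] = lecandle$gigg
  sorted[12] = ndle$giggleca
sorted[6] = gglecandle$gi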